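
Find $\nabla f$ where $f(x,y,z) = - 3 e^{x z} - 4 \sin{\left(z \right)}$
(-3*z*exp(x*z), 0, -3*x*exp(x*z) - 4*cos(z))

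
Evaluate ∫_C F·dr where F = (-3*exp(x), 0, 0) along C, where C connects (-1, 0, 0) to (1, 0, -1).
-6*sinh(1)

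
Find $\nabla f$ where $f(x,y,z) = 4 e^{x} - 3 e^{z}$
(4*exp(x), 0, -3*exp(z))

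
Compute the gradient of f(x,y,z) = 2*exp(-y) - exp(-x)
(exp(-x), -2*exp(-y), 0)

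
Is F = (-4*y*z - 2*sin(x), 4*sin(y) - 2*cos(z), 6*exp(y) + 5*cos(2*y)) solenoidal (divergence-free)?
No, ∇·F = -2*cos(x) + 4*cos(y)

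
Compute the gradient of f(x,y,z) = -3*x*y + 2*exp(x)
(-3*y + 2*exp(x), -3*x, 0)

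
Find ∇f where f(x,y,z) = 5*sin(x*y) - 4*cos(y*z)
(5*y*cos(x*y), 5*x*cos(x*y) + 4*z*sin(y*z), 4*y*sin(y*z))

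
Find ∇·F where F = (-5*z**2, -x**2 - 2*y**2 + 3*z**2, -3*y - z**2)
-4*y - 2*z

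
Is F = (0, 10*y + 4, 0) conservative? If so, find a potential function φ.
Yes, F is conservative. φ = y*(5*y + 4)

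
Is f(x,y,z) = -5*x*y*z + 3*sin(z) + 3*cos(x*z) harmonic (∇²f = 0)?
No, ∇²f = -3*x**2*cos(x*z) - 3*z**2*cos(x*z) - 3*sin(z)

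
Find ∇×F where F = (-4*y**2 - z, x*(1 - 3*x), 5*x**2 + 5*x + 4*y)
(4, -10*x - 6, -6*x + 8*y + 1)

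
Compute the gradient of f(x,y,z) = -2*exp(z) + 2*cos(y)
(0, -2*sin(y), -2*exp(z))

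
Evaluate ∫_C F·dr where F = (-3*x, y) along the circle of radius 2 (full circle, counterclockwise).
0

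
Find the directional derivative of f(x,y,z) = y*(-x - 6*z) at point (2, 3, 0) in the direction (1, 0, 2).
-39*sqrt(5)/5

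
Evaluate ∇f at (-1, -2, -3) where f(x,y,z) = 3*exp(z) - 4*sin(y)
(0, -4*cos(2), 3*exp(-3))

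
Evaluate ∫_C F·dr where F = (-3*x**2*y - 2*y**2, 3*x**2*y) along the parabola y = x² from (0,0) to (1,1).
0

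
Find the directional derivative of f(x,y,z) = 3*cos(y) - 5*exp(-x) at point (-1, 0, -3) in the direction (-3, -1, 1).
-15*sqrt(11)*E/11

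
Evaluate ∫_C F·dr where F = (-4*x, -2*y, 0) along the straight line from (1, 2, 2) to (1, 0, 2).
4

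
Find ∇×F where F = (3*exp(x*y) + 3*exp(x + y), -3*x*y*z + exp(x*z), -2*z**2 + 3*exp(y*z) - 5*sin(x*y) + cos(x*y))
(3*x*y - x*exp(x*z) - x*sin(x*y) - 5*x*cos(x*y) + 3*z*exp(y*z), y*(sin(x*y) + 5*cos(x*y)), -3*x*exp(x*y) - 3*y*z + z*exp(x*z) - 3*exp(x + y))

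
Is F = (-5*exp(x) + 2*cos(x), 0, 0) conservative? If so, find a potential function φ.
Yes, F is conservative. φ = -5*exp(x) + 2*sin(x)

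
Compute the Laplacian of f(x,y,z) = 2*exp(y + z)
4*exp(y + z)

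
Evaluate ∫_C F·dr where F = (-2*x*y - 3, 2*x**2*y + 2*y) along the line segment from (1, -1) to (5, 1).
-4/3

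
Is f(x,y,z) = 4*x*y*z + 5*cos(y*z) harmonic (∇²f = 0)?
No, ∇²f = -5*(y**2 + z**2)*cos(y*z)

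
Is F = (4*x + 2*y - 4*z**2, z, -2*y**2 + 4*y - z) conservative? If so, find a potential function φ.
No, ∇×F = (3 - 4*y, -8*z, -2) ≠ 0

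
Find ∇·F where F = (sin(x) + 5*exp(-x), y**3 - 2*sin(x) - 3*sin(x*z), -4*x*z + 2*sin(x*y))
-4*x + 3*y**2 + cos(x) - 5*exp(-x)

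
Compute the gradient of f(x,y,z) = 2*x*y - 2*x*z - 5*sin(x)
(2*y - 2*z - 5*cos(x), 2*x, -2*x)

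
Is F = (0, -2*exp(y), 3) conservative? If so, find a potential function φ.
Yes, F is conservative. φ = 3*z - 2*exp(y)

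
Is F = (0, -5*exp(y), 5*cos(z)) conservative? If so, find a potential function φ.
Yes, F is conservative. φ = -5*exp(y) + 5*sin(z)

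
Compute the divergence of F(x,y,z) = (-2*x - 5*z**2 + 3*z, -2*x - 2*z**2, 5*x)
-2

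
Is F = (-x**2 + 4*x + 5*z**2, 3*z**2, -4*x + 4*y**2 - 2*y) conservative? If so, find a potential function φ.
No, ∇×F = (8*y - 6*z - 2, 10*z + 4, 0) ≠ 0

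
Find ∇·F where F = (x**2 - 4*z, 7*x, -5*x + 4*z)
2*x + 4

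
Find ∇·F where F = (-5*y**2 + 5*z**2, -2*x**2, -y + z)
1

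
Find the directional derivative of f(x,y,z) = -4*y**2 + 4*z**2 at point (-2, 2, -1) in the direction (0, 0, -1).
8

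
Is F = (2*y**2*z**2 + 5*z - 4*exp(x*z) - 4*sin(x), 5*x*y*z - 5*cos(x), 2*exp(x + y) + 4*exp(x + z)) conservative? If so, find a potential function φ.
No, ∇×F = (-5*x*y + 2*exp(x + y), -4*x*exp(x*z) + 4*y**2*z - 2*exp(x + y) - 4*exp(x + z) + 5, -4*y*z**2 + 5*y*z + 5*sin(x)) ≠ 0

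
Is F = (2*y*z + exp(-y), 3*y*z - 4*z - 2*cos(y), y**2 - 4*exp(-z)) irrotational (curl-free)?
No, ∇×F = (4 - y, 2*y, -2*z + exp(-y))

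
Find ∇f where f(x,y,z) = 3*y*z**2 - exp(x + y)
(-exp(x + y), 3*z**2 - exp(x + y), 6*y*z)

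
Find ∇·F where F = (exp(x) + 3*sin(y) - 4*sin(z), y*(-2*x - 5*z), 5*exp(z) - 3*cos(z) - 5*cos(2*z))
-2*x - 5*z + exp(x) + 5*exp(z) + 3*sin(z) + 10*sin(2*z)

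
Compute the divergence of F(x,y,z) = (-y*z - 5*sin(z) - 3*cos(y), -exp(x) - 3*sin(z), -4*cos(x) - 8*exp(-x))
0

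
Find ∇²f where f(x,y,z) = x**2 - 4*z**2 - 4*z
-6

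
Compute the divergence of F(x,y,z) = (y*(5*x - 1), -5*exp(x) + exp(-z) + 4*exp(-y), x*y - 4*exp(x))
5*y - 4*exp(-y)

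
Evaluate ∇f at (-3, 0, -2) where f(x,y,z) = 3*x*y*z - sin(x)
(-cos(3), 18, 0)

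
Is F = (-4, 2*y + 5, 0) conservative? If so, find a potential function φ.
Yes, F is conservative. φ = -4*x + y**2 + 5*y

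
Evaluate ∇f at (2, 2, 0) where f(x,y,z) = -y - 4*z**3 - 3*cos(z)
(0, -1, 0)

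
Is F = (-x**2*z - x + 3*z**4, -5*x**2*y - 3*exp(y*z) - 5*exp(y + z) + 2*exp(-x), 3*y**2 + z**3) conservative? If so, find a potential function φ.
No, ∇×F = (3*y*exp(y*z) + 6*y + 5*exp(y + z), -x**2 + 12*z**3, -10*x*y - 2*exp(-x)) ≠ 0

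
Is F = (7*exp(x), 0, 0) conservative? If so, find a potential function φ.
Yes, F is conservative. φ = 7*exp(x)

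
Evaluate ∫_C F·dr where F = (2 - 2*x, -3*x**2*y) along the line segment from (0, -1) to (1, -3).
-4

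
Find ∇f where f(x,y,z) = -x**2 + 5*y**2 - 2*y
(-2*x, 10*y - 2, 0)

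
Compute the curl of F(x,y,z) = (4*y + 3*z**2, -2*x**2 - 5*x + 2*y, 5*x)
(0, 6*z - 5, -4*x - 9)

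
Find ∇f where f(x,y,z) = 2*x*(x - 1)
(4*x - 2, 0, 0)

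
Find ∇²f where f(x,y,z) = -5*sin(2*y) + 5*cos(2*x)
20*sin(2*y) - 20*cos(2*x)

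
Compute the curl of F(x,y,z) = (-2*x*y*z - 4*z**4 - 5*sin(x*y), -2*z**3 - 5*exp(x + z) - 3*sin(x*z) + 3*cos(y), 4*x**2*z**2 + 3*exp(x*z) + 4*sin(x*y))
(4*x*cos(x*y) + 3*x*cos(x*z) + 6*z**2 + 5*exp(x + z), -2*x*y - 8*x*z**2 - 4*y*cos(x*y) - 16*z**3 - 3*z*exp(x*z), 2*x*z + 5*x*cos(x*y) - 3*z*cos(x*z) - 5*exp(x + z))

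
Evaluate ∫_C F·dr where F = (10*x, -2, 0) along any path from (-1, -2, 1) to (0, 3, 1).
-15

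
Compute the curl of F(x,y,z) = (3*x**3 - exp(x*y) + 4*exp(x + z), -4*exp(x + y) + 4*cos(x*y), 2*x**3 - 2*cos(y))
(2*sin(y), -6*x**2 + 4*exp(x + z), x*exp(x*y) - 4*y*sin(x*y) - 4*exp(x + y))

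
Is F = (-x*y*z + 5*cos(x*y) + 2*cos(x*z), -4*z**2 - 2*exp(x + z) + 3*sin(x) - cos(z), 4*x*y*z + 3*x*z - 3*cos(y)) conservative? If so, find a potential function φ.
No, ∇×F = (4*x*z + 8*z + 2*exp(x + z) + 3*sin(y) - sin(z), -x*y - 2*x*sin(x*z) - 4*y*z - 3*z, x*z + 5*x*sin(x*y) - 2*exp(x + z) + 3*cos(x)) ≠ 0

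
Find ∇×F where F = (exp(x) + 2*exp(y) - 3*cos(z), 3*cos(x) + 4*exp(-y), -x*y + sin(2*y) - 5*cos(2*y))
(-x + 10*sin(2*y) + 2*cos(2*y), y + 3*sin(z), -2*exp(y) - 3*sin(x))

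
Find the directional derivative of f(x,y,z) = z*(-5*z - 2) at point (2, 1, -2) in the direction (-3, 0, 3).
9*sqrt(2)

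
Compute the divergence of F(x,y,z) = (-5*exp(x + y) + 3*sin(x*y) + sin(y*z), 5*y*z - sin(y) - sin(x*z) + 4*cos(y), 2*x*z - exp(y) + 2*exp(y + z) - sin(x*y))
2*x + 3*y*cos(x*y) + 5*z - 5*exp(x + y) + 2*exp(y + z) - 4*sin(y) - cos(y)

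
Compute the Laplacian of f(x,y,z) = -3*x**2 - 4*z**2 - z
-14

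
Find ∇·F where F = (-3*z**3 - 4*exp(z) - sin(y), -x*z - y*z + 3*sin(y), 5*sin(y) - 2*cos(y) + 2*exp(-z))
-z + 3*cos(y) - 2*exp(-z)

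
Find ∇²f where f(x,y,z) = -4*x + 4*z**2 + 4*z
8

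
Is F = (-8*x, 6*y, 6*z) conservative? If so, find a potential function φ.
Yes, F is conservative. φ = -4*x**2 + 3*y**2 + 3*z**2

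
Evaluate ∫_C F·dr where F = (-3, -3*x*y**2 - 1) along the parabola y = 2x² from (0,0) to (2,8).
-6242/7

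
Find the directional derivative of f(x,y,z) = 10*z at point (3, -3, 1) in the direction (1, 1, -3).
-30*sqrt(11)/11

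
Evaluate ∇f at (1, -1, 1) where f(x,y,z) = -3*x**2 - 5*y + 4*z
(-6, -5, 4)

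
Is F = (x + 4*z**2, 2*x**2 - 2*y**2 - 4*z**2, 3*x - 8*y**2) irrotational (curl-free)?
No, ∇×F = (-16*y + 8*z, 8*z - 3, 4*x)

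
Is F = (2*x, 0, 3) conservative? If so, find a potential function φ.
Yes, F is conservative. φ = x**2 + 3*z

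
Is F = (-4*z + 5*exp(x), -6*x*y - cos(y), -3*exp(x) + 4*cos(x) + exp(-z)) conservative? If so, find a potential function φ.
No, ∇×F = (0, 3*exp(x) + 4*sin(x) - 4, -6*y) ≠ 0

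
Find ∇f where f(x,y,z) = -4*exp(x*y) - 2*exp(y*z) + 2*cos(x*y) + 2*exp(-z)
(-2*y*(2*exp(x*y) + sin(x*y)), -4*x*exp(x*y) - 2*x*sin(x*y) - 2*z*exp(y*z), -2*y*exp(y*z) - 2*exp(-z))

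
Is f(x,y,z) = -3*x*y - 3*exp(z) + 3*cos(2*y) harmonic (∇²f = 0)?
No, ∇²f = -3*exp(z) - 12*cos(2*y)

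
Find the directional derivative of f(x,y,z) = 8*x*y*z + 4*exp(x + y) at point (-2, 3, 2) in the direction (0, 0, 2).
-48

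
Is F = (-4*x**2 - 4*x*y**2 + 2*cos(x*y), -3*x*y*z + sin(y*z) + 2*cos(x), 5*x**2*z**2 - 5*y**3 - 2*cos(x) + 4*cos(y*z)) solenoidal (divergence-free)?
No, ∇·F = 10*x**2*z - 3*x*z - 8*x - 4*y**2 - 2*y*sin(x*y) - 4*y*sin(y*z) + z*cos(y*z)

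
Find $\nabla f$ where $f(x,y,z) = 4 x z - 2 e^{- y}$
(4*z, 2*exp(-y), 4*x)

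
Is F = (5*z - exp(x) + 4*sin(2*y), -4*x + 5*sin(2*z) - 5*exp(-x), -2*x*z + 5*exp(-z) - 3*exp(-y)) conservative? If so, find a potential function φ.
No, ∇×F = (-10*cos(2*z) + 3*exp(-y), 2*z + 5, 16*sin(y)**2 - 12 + 5*exp(-x)) ≠ 0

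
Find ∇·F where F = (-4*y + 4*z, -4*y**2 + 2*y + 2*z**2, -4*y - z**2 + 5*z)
-8*y - 2*z + 7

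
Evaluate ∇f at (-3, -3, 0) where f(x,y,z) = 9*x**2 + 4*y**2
(-54, -24, 0)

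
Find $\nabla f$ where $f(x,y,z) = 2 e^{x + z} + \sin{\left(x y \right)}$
(y*cos(x*y) + 2*exp(x + z), x*cos(x*y), 2*exp(x + z))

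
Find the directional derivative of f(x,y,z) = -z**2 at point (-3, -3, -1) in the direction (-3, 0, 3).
sqrt(2)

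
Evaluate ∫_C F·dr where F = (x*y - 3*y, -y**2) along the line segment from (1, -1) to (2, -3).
23/2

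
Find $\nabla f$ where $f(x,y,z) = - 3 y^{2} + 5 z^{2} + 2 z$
(0, -6*y, 10*z + 2)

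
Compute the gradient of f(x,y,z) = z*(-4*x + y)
(-4*z, z, -4*x + y)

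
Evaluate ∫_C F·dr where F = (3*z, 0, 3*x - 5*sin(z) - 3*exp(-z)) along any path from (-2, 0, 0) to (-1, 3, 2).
-14 + 5*cos(2) + 3*exp(-2)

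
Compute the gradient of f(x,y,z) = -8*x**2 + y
(-16*x, 1, 0)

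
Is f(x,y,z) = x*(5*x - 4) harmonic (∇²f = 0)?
No, ∇²f = 10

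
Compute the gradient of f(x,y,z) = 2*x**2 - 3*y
(4*x, -3, 0)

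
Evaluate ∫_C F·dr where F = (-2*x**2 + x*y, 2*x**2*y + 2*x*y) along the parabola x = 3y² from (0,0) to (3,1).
-99/10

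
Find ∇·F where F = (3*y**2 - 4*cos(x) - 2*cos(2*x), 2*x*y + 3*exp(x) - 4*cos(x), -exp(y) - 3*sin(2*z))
2*x + 4*sin(x) + 4*sin(2*x) - 6*cos(2*z)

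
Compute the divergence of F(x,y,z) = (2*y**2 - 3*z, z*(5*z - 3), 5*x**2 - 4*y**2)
0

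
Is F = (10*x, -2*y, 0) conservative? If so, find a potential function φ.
Yes, F is conservative. φ = 5*x**2 - y**2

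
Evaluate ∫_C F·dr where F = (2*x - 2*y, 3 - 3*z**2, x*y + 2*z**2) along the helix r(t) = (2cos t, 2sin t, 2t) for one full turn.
-88*pi + 128*pi**3/3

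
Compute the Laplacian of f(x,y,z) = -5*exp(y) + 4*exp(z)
-5*exp(y) + 4*exp(z)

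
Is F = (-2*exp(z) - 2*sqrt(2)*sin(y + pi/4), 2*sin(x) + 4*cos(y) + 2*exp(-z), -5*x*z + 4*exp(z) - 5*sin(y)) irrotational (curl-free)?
No, ∇×F = (-5*cos(y) + 2*exp(-z), 5*z - 2*exp(z), 2*cos(x) + 2*sqrt(2)*cos(y + pi/4))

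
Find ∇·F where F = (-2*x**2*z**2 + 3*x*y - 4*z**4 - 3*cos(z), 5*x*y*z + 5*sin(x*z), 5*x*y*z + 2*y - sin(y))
5*x*y - 4*x*z**2 + 5*x*z + 3*y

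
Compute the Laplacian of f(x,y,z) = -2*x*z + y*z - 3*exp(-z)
-3*exp(-z)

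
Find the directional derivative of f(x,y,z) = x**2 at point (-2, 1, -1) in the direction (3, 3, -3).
-4*sqrt(3)/3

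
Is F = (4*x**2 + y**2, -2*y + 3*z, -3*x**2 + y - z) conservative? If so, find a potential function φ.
No, ∇×F = (-2, 6*x, -2*y) ≠ 0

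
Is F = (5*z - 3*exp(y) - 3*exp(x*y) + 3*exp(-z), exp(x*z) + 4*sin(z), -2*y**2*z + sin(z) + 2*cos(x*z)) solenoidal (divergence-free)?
No, ∇·F = -2*x*sin(x*z) - 2*y**2 - 3*y*exp(x*y) + cos(z)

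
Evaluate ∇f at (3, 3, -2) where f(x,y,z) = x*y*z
(-6, -6, 9)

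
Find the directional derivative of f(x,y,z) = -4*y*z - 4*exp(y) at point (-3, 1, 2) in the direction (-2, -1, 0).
4*sqrt(5)*(2 + E)/5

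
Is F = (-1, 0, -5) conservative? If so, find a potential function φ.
Yes, F is conservative. φ = -x - 5*z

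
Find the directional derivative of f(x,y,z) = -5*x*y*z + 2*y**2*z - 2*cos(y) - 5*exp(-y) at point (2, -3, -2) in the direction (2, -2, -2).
sqrt(3)*(-122 - 5*exp(3) + 2*sin(3))/3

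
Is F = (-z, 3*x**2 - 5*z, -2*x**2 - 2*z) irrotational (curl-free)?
No, ∇×F = (5, 4*x - 1, 6*x)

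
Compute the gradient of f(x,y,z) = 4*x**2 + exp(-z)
(8*x, 0, -exp(-z))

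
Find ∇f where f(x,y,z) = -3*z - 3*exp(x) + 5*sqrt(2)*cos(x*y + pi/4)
(-5*sqrt(2)*y*sin(x*y + pi/4) - 3*exp(x), -5*sqrt(2)*x*sin(x*y + pi/4), -3)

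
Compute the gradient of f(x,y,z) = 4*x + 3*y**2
(4, 6*y, 0)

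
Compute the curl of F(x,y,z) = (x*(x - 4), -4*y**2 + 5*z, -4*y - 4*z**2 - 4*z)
(-9, 0, 0)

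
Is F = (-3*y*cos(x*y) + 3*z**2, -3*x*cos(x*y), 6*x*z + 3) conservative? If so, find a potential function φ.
Yes, F is conservative. φ = 3*x*z**2 + 3*z - 3*sin(x*y)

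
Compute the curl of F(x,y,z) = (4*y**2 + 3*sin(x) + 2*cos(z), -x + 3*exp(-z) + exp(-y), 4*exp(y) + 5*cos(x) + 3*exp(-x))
(4*exp(y) + 3*exp(-z), 5*sin(x) - 2*sin(z) + 3*exp(-x), -8*y - 1)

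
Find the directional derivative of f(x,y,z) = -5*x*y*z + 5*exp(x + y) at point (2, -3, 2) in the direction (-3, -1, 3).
-20*sqrt(19)*(1 - E)*exp(-1)/19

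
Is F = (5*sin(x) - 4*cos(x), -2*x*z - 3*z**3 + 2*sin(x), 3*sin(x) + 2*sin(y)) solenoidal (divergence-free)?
No, ∇·F = 4*sin(x) + 5*cos(x)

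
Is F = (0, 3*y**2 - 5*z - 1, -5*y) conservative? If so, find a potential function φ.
Yes, F is conservative. φ = y*(y**2 - 5*z - 1)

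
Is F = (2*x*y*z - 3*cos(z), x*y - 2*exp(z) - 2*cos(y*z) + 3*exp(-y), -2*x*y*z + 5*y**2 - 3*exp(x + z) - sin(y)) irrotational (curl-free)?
No, ∇×F = (-2*x*z - 2*y*sin(y*z) + 10*y + 2*exp(z) - cos(y), 2*x*y + 2*y*z + 3*exp(x + z) + 3*sin(z), -2*x*z + y)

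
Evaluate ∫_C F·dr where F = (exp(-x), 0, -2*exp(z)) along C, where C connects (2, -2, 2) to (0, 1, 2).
-1 + exp(-2)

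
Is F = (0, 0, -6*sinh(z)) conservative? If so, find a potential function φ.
Yes, F is conservative. φ = -6*cosh(z)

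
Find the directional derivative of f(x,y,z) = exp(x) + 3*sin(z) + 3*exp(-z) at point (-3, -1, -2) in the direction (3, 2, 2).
3*sqrt(17)*(2*(-exp(2) + cos(2))*exp(3) + 1)*exp(-3)/17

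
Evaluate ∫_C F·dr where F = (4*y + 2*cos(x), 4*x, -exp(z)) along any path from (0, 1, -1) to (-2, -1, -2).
-2*sin(2) - exp(-2) + exp(-1) + 8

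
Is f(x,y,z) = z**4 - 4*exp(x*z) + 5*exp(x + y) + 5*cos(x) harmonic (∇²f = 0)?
No, ∇²f = -4*x**2*exp(x*z) - 4*z**2*exp(x*z) + 12*z**2 + 10*exp(x + y) - 5*cos(x)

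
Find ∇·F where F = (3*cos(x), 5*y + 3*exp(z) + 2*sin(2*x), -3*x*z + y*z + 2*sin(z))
-3*x + y - 3*sin(x) + 2*cos(z) + 5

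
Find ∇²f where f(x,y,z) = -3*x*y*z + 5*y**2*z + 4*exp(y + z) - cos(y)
10*z + 8*exp(y + z) + cos(y)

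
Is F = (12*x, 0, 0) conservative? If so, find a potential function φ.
Yes, F is conservative. φ = 6*x**2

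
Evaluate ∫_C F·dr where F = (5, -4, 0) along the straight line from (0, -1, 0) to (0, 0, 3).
-4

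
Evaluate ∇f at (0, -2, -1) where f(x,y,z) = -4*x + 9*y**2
(-4, -36, 0)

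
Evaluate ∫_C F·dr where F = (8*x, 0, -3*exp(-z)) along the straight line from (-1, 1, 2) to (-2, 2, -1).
-3*exp(-2) + 3*E + 12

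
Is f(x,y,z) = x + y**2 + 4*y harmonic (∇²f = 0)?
No, ∇²f = 2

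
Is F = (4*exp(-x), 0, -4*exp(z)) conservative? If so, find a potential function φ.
Yes, F is conservative. φ = -4*exp(z) - 4*exp(-x)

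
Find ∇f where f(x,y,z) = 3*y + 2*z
(0, 3, 2)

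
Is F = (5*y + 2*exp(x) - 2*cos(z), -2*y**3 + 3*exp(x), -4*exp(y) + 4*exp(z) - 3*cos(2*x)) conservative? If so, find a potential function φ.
No, ∇×F = (-4*exp(y), -6*sin(2*x) + 2*sin(z), 3*exp(x) - 5) ≠ 0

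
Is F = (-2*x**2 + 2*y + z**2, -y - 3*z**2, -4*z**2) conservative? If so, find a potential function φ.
No, ∇×F = (6*z, 2*z, -2) ≠ 0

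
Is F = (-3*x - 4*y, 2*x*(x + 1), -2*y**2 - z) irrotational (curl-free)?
No, ∇×F = (-4*y, 0, 4*x + 6)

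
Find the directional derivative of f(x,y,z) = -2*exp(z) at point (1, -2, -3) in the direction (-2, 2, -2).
2*sqrt(3)*exp(-3)/3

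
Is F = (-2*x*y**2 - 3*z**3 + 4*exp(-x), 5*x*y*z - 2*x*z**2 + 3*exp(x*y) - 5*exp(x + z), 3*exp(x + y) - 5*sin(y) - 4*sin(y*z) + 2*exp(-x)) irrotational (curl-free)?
No, ∇×F = (-5*x*y + 4*x*z - 4*z*cos(y*z) + 3*exp(x + y) + 5*exp(x + z) - 5*cos(y), -9*z**2 - 3*exp(x + y) + 2*exp(-x), 4*x*y + 5*y*z + 3*y*exp(x*y) - 2*z**2 - 5*exp(x + z))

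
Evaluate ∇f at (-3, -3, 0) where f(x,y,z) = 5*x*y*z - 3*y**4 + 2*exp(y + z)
(0, 2*exp(-3) + 324, 2*exp(-3) + 45)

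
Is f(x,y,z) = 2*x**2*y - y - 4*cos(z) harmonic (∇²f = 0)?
No, ∇²f = 4*y + 4*cos(z)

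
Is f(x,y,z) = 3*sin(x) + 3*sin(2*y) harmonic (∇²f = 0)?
No, ∇²f = -3*sin(x) - 12*sin(2*y)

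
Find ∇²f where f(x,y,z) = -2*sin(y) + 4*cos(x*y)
-4*x**2*cos(x*y) - 4*y**2*cos(x*y) + 2*sin(y)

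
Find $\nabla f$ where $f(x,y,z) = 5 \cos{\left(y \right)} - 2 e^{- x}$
(2*exp(-x), -5*sin(y), 0)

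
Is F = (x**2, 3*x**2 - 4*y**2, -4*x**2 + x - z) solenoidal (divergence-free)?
No, ∇·F = 2*x - 8*y - 1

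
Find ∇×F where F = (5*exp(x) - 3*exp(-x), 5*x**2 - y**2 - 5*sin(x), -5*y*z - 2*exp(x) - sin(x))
(-5*z, 2*exp(x) + cos(x), 10*x - 5*cos(x))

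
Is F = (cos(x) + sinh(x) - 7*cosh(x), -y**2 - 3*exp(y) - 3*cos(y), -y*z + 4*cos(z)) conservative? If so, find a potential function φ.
No, ∇×F = (-z, 0, 0) ≠ 0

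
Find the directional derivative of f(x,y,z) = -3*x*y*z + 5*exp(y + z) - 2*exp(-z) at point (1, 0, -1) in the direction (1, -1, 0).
sqrt(2)*(-3*E - 5)*exp(-1)/2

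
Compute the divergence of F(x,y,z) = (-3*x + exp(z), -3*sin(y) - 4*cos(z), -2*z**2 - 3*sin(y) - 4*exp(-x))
-4*z - 3*cos(y) - 3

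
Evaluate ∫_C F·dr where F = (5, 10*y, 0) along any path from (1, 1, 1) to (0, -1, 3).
-5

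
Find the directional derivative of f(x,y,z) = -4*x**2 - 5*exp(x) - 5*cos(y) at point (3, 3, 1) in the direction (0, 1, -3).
sqrt(10)*sin(3)/2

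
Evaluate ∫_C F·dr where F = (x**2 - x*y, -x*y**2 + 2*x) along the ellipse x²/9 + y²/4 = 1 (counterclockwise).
6*pi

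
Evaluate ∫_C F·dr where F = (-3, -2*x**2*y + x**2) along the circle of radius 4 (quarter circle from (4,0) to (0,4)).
-220/3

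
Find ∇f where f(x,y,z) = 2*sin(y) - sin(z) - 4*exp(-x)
(4*exp(-x), 2*cos(y), -cos(z))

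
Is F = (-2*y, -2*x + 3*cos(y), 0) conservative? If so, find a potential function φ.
Yes, F is conservative. φ = -2*x*y + 3*sin(y)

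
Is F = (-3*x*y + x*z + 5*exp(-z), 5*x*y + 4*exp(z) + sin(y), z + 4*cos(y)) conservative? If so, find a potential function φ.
No, ∇×F = (-4*exp(z) - 4*sin(y), x - 5*exp(-z), 3*x + 5*y) ≠ 0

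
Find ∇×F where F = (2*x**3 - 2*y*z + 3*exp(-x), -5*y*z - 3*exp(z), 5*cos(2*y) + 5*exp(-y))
(5*y + 3*exp(z) - 10*sin(2*y) - 5*exp(-y), -2*y, 2*z)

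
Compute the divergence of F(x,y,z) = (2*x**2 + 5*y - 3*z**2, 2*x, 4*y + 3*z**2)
4*x + 6*z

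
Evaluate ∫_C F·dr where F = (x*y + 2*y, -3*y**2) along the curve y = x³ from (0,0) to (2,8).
-2488/5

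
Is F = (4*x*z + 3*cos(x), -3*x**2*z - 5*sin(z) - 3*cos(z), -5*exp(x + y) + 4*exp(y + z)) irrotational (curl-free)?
No, ∇×F = (3*x**2 - 5*exp(x + y) + 4*exp(y + z) - 3*sin(z) + 5*cos(z), 4*x + 5*exp(x + y), -6*x*z)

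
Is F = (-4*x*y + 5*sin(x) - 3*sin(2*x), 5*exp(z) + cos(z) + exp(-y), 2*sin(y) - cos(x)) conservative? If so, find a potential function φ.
No, ∇×F = (-5*exp(z) + sin(z) + 2*cos(y), -sin(x), 4*x) ≠ 0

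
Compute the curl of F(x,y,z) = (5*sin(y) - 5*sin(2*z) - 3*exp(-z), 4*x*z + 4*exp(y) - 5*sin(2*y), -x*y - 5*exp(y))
(-5*x - 5*exp(y), y - 10*cos(2*z) + 3*exp(-z), 4*z - 5*cos(y))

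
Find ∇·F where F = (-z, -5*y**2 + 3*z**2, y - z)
-10*y - 1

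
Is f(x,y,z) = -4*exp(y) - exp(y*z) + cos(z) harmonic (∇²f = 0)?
No, ∇²f = -y**2*exp(y*z) - z**2*exp(y*z) - 4*exp(y) - cos(z)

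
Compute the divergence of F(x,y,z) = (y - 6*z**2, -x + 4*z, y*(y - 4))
0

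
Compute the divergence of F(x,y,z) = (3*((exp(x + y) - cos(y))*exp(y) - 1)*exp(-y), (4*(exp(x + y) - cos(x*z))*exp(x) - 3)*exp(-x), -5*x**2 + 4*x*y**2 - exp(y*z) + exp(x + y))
-y*exp(y*z) + 7*exp(x + y)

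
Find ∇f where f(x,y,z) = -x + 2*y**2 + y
(-1, 4*y + 1, 0)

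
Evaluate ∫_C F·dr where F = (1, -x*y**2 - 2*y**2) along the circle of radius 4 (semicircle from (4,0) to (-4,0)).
-32*pi - 8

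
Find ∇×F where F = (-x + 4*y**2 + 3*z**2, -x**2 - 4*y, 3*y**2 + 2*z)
(6*y, 6*z, -2*x - 8*y)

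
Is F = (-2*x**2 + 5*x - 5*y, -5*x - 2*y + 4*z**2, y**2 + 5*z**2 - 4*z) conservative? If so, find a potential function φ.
No, ∇×F = (2*y - 8*z, 0, 0) ≠ 0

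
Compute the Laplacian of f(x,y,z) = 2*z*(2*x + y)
0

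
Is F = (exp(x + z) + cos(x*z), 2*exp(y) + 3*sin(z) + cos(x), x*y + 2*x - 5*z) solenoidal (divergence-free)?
No, ∇·F = -z*sin(x*z) + 2*exp(y) + exp(x + z) - 5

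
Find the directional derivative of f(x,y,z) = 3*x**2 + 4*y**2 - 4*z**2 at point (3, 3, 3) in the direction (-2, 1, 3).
-6*sqrt(14)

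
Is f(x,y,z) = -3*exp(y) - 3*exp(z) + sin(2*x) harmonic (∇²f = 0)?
No, ∇²f = -3*exp(y) - 3*exp(z) - 4*sin(2*x)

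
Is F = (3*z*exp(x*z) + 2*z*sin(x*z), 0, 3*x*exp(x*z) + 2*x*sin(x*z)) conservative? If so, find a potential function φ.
Yes, F is conservative. φ = 3*exp(x*z) - 2*cos(x*z)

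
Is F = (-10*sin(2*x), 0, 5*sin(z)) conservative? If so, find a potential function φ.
Yes, F is conservative. φ = 5*cos(2*x) - 5*cos(z)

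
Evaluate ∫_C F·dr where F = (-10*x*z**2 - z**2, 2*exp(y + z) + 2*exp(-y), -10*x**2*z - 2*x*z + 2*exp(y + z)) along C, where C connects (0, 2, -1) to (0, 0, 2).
-2*E - 2 + 2*exp(-2) + 2*exp(2)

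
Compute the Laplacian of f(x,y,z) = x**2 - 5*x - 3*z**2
-4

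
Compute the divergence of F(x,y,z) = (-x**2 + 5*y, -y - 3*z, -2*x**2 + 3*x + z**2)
-2*x + 2*z - 1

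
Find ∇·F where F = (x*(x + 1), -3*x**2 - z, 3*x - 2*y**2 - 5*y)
2*x + 1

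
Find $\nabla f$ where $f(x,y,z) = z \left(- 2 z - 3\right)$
(0, 0, -4*z - 3)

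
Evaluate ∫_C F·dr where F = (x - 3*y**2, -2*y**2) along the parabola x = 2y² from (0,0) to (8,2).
-64/3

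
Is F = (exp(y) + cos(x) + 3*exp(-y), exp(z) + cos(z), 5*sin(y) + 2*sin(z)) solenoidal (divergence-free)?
No, ∇·F = -sin(x) + 2*cos(z)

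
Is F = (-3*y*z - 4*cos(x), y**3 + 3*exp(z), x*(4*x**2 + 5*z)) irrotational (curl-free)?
No, ∇×F = (-3*exp(z), -12*x**2 - 3*y - 5*z, 3*z)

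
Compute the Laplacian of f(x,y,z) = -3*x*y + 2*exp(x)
2*exp(x)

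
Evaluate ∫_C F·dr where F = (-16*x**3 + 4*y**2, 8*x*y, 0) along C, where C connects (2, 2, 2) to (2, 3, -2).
40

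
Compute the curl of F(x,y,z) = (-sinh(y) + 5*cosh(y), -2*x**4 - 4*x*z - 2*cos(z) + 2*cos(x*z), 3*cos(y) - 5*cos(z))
(2*x*sin(x*z) + 4*x - 3*sin(y) - 2*sin(z), 0, -8*x**3 - 2*z*sin(x*z) - 4*z - 5*sinh(y) + cosh(y))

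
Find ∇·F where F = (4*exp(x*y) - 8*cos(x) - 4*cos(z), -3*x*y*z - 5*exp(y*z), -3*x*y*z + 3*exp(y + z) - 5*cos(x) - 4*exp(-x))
-3*x*y - 3*x*z + 4*y*exp(x*y) - 5*z*exp(y*z) + 3*exp(y + z) + 8*sin(x)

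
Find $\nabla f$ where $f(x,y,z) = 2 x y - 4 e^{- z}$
(2*y, 2*x, 4*exp(-z))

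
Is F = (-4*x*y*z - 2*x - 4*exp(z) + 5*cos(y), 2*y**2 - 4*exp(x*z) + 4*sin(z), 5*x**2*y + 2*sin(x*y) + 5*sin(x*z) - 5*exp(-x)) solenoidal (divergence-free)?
No, ∇·F = 5*x*cos(x*z) - 4*y*z + 4*y - 2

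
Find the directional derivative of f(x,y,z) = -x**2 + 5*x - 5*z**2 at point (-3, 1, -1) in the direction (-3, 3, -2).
-53*sqrt(22)/22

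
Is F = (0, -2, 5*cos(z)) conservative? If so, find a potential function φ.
Yes, F is conservative. φ = -2*y + 5*sin(z)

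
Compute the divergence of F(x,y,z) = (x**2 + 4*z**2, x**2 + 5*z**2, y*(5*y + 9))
2*x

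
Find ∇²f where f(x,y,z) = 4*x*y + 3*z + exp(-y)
exp(-y)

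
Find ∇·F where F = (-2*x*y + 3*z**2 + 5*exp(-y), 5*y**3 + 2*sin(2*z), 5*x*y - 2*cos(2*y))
y*(15*y - 2)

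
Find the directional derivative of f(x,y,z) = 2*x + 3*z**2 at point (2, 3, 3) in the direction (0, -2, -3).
-54*sqrt(13)/13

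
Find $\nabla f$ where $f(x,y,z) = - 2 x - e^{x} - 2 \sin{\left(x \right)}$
(-exp(x) - 2*cos(x) - 2, 0, 0)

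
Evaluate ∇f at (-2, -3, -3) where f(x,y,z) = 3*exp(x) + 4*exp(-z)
(3*exp(-2), 0, -4*exp(3))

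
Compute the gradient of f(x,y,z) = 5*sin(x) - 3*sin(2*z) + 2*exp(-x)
(5*cos(x) - 2*exp(-x), 0, -6*cos(2*z))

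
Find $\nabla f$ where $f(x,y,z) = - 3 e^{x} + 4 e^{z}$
(-3*exp(x), 0, 4*exp(z))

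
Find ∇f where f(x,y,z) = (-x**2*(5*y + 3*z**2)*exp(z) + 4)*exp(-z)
(-2*x*(5*y + 3*z**2), -5*x**2, -6*x**2*z - 4*exp(-z))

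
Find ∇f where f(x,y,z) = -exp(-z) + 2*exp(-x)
(-2*exp(-x), 0, exp(-z))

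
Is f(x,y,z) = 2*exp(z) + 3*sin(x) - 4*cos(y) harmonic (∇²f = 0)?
No, ∇²f = 2*exp(z) - 3*sin(x) + 4*cos(y)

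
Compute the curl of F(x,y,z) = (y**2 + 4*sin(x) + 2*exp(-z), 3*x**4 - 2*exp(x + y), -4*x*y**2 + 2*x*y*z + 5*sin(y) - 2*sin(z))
(-8*x*y + 2*x*z + 5*cos(y), 4*y**2 - 2*y*z - 2*exp(-z), 12*x**3 - 2*y - 2*exp(x + y))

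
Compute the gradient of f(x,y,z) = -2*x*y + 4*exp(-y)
(-2*y, -2*x - 4*exp(-y), 0)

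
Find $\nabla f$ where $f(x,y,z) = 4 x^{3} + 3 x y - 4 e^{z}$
(12*x**2 + 3*y, 3*x, -4*exp(z))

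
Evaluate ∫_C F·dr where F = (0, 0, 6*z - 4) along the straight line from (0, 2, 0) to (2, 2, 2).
4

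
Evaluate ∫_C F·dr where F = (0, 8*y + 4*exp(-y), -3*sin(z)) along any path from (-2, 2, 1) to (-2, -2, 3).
-8*sinh(2) + 3*cos(3) - 3*cos(1)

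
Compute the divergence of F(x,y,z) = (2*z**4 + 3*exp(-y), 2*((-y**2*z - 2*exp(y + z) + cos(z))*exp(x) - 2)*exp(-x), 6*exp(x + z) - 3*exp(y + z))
-4*y*z + 6*exp(x + z) - 7*exp(y + z)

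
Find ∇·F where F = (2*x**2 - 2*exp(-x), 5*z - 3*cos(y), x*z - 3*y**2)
5*x + 3*sin(y) + 2*exp(-x)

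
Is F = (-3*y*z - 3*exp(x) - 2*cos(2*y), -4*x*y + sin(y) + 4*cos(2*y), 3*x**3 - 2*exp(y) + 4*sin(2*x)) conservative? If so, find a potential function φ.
No, ∇×F = (-2*exp(y), -9*x**2 - 3*y - 8*cos(2*x), -4*y + 3*z - 4*sin(2*y)) ≠ 0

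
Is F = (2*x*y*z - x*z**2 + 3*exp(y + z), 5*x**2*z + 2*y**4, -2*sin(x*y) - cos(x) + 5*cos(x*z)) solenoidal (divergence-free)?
No, ∇·F = -5*x*sin(x*z) + 8*y**3 + 2*y*z - z**2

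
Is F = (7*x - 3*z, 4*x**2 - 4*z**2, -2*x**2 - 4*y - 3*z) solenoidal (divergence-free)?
No, ∇·F = 4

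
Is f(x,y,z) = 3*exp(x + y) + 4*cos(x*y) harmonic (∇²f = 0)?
No, ∇²f = -4*x**2*cos(x*y) - 4*y**2*cos(x*y) + 6*exp(x + y)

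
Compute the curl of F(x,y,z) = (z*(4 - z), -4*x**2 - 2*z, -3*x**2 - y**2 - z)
(2 - 2*y, 6*x - 2*z + 4, -8*x)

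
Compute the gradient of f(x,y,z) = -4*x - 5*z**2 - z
(-4, 0, -10*z - 1)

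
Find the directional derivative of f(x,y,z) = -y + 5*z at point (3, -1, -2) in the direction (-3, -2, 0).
2*sqrt(13)/13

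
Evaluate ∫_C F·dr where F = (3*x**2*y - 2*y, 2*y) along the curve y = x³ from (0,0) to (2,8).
88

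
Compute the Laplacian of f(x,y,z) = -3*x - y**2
-2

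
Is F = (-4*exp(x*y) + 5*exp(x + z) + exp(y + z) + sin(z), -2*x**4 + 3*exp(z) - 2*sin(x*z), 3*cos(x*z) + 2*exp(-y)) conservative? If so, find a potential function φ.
No, ∇×F = (2*x*cos(x*z) - 3*exp(z) - 2*exp(-y), 3*z*sin(x*z) + 5*exp(x + z) + exp(y + z) + cos(z), -8*x**3 + 4*x*exp(x*y) - 2*z*cos(x*z) - exp(y + z)) ≠ 0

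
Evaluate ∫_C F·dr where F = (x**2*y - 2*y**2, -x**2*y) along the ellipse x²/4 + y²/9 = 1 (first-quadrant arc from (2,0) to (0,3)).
15 - 3*pi/2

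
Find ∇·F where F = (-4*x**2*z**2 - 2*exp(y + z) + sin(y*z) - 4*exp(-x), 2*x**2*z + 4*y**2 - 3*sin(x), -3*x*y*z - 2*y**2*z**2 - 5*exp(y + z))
-3*x*y - 8*x*z**2 - 4*y**2*z + 8*y - 5*exp(y + z) + 4*exp(-x)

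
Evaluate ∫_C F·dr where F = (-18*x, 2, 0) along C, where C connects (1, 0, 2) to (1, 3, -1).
6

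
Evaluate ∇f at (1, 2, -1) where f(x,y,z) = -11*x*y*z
(22, 11, -22)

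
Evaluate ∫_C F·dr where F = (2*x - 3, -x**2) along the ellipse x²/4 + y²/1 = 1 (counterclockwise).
0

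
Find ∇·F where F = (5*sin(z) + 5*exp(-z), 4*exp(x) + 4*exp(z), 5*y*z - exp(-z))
5*y + exp(-z)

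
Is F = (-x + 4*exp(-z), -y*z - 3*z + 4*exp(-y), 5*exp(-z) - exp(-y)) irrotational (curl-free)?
No, ∇×F = (y + 3 + exp(-y), -4*exp(-z), 0)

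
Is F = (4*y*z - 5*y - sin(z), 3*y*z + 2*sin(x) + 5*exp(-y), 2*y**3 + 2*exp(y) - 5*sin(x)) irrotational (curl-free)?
No, ∇×F = (6*y**2 - 3*y + 2*exp(y), 4*y + 5*cos(x) - cos(z), -4*z + 2*cos(x) + 5)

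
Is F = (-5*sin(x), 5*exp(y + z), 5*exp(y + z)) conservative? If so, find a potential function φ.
Yes, F is conservative. φ = 5*exp(y + z) + 5*cos(x)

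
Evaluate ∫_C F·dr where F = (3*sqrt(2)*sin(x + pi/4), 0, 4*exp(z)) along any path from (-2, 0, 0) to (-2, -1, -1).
-4 + 4*exp(-1)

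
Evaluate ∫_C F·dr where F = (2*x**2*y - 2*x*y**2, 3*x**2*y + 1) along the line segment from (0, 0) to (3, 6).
168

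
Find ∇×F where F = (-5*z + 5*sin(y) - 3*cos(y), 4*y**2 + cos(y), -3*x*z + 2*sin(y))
(2*cos(y), 3*z - 5, -3*sin(y) - 5*cos(y))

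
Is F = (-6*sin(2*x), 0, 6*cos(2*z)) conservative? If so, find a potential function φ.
Yes, F is conservative. φ = 3*sin(2*z) + 3*cos(2*x)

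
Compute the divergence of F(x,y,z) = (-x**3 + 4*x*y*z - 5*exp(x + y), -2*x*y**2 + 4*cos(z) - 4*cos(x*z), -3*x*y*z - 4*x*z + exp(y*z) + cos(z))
-3*x**2 - 7*x*y - 4*x + 4*y*z + y*exp(y*z) - 5*exp(x + y) - sin(z)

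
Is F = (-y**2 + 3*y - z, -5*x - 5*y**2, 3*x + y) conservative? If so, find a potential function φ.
No, ∇×F = (1, -4, 2*y - 8) ≠ 0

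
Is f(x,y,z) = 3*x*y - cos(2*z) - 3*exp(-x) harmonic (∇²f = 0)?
No, ∇²f = 4*cos(2*z) - 3*exp(-x)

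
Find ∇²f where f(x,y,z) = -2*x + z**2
2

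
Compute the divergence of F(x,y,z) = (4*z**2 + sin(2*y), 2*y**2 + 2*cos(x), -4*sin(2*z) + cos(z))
4*y - sin(z) - 8*cos(2*z)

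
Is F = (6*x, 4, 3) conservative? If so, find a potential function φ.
Yes, F is conservative. φ = 3*x**2 + 4*y + 3*z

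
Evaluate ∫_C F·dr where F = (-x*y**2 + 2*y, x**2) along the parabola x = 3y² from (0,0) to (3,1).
14/5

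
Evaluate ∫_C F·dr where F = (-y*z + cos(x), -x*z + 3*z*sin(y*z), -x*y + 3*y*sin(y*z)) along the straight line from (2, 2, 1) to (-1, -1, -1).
-3*cos(1) + 3*cos(2) - sin(2) - sin(1) + 5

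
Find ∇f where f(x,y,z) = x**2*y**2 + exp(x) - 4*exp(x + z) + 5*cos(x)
(2*x*y**2 + exp(x) - 4*exp(x + z) - 5*sin(x), 2*x**2*y, -4*exp(x + z))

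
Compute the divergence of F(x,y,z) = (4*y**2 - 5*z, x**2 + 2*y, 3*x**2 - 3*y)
2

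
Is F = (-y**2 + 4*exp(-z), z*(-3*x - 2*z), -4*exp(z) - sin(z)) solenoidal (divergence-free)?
No, ∇·F = -4*exp(z) - cos(z)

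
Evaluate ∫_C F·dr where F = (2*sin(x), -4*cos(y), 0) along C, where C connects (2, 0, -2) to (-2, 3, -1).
-4*sin(3)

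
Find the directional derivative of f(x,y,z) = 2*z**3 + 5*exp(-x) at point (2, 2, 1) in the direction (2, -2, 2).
sqrt(3)*(-5 + 6*exp(2))*exp(-2)/3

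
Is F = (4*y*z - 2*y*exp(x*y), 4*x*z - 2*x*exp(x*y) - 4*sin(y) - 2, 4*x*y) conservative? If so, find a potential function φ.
Yes, F is conservative. φ = 4*x*y*z - 2*y - 2*exp(x*y) + 4*cos(y)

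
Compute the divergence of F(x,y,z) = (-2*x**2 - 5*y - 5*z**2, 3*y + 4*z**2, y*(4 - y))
3 - 4*x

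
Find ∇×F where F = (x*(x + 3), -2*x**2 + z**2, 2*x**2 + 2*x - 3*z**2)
(-2*z, -4*x - 2, -4*x)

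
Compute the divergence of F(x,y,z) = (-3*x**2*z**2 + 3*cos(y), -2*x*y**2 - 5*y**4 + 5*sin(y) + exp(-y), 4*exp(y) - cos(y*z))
-4*x*y - 6*x*z**2 - 20*y**3 + y*sin(y*z) + 5*cos(y) - exp(-y)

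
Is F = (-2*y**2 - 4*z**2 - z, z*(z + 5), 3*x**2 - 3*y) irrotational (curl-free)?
No, ∇×F = (-2*z - 8, -6*x - 8*z - 1, 4*y)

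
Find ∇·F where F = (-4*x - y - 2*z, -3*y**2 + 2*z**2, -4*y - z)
-6*y - 5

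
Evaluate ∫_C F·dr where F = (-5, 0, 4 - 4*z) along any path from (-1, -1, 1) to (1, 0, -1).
-18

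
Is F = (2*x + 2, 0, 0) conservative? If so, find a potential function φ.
Yes, F is conservative. φ = x*(x + 2)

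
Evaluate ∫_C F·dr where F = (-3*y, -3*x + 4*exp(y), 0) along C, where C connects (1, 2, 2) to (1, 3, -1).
-4*exp(2) - 3 + 4*exp(3)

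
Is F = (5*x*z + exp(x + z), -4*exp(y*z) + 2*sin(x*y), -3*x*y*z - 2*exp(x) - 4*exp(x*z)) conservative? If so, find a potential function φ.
No, ∇×F = (-3*x*z + 4*y*exp(y*z), 5*x + 3*y*z + 4*z*exp(x*z) + 2*exp(x) + exp(x + z), 2*y*cos(x*y)) ≠ 0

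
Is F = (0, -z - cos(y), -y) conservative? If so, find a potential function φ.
Yes, F is conservative. φ = -y*z - sin(y)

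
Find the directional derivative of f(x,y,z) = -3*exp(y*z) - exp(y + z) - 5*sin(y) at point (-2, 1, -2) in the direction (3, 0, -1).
sqrt(10)*(E + 3)*exp(-2)/10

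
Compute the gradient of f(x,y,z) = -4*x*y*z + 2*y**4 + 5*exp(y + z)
(-4*y*z, -4*x*z + 8*y**3 + 5*exp(y + z), -4*x*y + 5*exp(y + z))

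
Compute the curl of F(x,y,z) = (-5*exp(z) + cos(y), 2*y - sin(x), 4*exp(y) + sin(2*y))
(4*exp(y) + 2*cos(2*y), -5*exp(z), sin(y) - cos(x))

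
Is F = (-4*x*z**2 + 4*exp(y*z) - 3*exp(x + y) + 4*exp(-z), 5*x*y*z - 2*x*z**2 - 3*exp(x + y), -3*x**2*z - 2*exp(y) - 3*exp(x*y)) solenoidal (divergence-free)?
No, ∇·F = -3*x**2 + 5*x*z - 4*z**2 - 6*exp(x + y)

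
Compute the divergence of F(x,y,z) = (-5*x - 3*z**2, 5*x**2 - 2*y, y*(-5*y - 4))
-7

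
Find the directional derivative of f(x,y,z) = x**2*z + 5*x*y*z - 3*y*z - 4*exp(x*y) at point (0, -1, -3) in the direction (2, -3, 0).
11*sqrt(13)/13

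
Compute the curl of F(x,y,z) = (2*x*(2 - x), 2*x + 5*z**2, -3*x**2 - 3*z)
(-10*z, 6*x, 2)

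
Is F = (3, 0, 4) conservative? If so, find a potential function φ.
Yes, F is conservative. φ = 3*x + 4*z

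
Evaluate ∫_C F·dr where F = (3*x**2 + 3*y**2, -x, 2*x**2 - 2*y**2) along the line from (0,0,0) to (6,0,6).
360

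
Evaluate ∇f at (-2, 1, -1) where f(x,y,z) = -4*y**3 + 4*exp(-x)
(-4*exp(2), -12, 0)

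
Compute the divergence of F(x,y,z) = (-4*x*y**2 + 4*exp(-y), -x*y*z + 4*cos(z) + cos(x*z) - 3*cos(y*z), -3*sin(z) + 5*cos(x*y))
-x*z - 4*y**2 + 3*z*sin(y*z) - 3*cos(z)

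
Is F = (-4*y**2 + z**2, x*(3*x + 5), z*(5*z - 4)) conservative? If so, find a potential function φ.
No, ∇×F = (0, 2*z, 6*x + 8*y + 5) ≠ 0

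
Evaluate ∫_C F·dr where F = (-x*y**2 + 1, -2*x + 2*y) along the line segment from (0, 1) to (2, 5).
-32/3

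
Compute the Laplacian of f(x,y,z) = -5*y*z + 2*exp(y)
2*exp(y)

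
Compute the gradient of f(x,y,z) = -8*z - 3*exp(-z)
(0, 0, -8 + 3*exp(-z))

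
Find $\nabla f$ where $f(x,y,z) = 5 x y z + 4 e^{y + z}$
(5*y*z, 5*x*z + 4*exp(y + z), 5*x*y + 4*exp(y + z))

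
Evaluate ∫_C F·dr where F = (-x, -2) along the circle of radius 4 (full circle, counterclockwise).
0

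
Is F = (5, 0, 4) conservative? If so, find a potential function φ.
Yes, F is conservative. φ = 5*x + 4*z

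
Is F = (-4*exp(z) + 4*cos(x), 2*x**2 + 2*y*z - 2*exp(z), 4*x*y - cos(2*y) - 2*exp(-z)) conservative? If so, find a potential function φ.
No, ∇×F = (4*x - 2*y + 2*exp(z) + 2*sin(2*y), -4*y - 4*exp(z), 4*x) ≠ 0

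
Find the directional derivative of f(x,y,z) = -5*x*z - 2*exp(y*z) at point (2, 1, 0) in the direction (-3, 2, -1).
6*sqrt(14)/7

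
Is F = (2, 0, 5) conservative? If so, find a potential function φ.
Yes, F is conservative. φ = 2*x + 5*z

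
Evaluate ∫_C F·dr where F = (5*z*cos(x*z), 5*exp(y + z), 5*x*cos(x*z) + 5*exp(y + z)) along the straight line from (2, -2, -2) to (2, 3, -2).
-(5 - 5*exp(5))*exp(-4)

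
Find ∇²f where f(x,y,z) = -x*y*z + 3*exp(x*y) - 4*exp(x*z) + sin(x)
3*x**2*exp(x*y) - 4*x**2*exp(x*z) + 3*y**2*exp(x*y) - 4*z**2*exp(x*z) - sin(x)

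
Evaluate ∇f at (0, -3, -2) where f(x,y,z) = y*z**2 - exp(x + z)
(-exp(-2), 4, 12 - exp(-2))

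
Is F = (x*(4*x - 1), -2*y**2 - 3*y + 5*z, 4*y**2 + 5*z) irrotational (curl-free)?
No, ∇×F = (8*y - 5, 0, 0)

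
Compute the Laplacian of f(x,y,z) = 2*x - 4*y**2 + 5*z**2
2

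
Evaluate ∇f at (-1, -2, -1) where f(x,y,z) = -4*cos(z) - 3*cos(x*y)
(-6*sin(2), -3*sin(2), -4*sin(1))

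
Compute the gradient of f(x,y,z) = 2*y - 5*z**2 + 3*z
(0, 2, 3 - 10*z)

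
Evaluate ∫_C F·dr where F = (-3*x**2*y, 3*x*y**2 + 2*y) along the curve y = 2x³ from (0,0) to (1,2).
51/5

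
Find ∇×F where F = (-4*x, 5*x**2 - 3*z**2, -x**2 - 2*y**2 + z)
(-4*y + 6*z, 2*x, 10*x)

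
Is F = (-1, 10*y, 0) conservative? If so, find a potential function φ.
Yes, F is conservative. φ = -x + 5*y**2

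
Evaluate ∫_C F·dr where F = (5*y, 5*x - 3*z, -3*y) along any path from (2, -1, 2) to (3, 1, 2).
13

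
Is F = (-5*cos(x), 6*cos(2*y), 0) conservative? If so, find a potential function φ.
Yes, F is conservative. φ = -5*sin(x) + 3*sin(2*y)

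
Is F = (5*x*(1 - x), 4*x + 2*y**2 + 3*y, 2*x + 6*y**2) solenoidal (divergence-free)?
No, ∇·F = -10*x + 4*y + 8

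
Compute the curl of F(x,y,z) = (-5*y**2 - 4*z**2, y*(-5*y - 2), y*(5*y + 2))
(10*y + 2, -8*z, 10*y)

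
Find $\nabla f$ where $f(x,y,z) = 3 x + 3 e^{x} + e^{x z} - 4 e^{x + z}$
(z*exp(x*z) + 3*exp(x) - 4*exp(x + z) + 3, 0, x*exp(x*z) - 4*exp(x + z))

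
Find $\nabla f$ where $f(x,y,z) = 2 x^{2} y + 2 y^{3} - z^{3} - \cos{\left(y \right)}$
(4*x*y, 2*x**2 + 6*y**2 + sin(y), -3*z**2)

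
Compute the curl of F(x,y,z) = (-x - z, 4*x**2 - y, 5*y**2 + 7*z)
(10*y, -1, 8*x)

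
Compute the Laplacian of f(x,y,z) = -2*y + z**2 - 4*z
2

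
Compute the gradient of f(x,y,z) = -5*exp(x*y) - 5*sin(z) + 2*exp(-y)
(-5*y*exp(x*y), -5*x*exp(x*y) - 2*exp(-y), -5*cos(z))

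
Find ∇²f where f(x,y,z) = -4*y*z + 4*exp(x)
4*exp(x)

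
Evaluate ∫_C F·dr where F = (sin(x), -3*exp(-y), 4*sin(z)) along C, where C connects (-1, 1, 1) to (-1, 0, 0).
-3*exp(-1) - 1 + 4*cos(1)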